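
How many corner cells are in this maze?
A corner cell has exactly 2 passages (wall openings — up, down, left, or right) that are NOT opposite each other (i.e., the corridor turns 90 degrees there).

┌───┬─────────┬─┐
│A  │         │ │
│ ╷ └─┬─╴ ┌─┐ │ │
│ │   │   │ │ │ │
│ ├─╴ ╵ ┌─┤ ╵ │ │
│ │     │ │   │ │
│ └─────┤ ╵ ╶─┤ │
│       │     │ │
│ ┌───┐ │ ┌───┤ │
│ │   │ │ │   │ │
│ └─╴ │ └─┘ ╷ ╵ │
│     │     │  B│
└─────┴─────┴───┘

Counting corner cells (2 non-opposite passages):
Total corners: 19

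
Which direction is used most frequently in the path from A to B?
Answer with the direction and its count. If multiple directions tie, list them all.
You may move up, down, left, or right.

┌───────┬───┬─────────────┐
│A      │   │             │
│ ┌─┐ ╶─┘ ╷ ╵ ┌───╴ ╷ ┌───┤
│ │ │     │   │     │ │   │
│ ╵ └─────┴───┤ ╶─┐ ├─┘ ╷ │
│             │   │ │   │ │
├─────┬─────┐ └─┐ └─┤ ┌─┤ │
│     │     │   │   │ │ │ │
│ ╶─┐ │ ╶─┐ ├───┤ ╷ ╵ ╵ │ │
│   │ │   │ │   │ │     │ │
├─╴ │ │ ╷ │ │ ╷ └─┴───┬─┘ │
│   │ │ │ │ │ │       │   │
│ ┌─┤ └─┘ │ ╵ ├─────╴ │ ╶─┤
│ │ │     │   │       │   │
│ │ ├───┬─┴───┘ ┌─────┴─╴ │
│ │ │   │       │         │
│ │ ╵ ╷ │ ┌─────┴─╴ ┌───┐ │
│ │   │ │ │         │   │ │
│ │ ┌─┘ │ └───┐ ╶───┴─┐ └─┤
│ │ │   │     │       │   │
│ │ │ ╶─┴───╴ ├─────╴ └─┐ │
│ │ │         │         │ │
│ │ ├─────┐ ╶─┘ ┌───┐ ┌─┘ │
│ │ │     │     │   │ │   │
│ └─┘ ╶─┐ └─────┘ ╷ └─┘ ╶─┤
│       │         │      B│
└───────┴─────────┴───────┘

Directions: right, right, down, right, right, up, right, down, right, up, right, right, right, down, left, left, down, right, down, right, down, right, up, up, right, up, right, down, down, down, down, left, down, right, down, left, left, left, down, left, left, down, right, right, right, down, left, left, left, down, left, left, up, right, up, left, left, up, up, right, right, right, up, right, right, right, up, left, left, left, up, left, down, down, left, up, up, up, left, left, down, right, down, down, left, left, up, up, up, left, left, down, right, down, left, down, down, down, down, down, down, down, right, right, up, right, right, down, right, right, right, right, up, right, down, right, right, right
Counts: {'right': 39, 'down': 32, 'up': 20, 'left': 27}
Most common: right (39 times)

Solution:

┌───────┬───┬─────────────┐
│A → ↓  │↱ ↓│↱ → → ↓      │
│ ┌─┐ ╶─┘ ╷ ╵ ┌───╴ ╷ ┌───┤
│ │ │↳ → ↑│↳ ↑│↓ ← ↲│ │↱ ↓│
│ ╵ └─────┴───┤ ╶─┐ ├─┘ ╷ │
│             │↳ ↓│ │↱ ↑│↓│
├─────┬─────┐ └─┐ └─┤ ┌─┤ │
│↓ ← ↰│↓ ← ↰│   │↳ ↓│↑│ │↓│
│ ╶─┐ │ ╶─┐ ├───┤ ╷ ╵ ╵ │ │
│↳ ↓│↑│↳ ↓│↑│↓ ↰│ │↳ ↑  │↓│
├─╴ │ │ ╷ │ │ ╷ └─┴───┬─┘ │
│↓ ↲│↑│ │↓│↑│↓│↑ ← ← ↰│↓ ↲│
│ ┌─┤ └─┘ │ ╵ ├─────╴ │ ╶─┤
│↓│ │↑ ← ↲│↑ ↲│↱ → → ↑│↳ ↓│
│ │ ├───┬─┴───┘ ┌─────┴─╴ │
│↓│ │   │↱ → → ↑│  ↓ ← ← ↲│
│ │ ╵ ╷ │ ┌─────┴─╴ ┌───┐ │
│↓│   │ │↑│    ↓ ← ↲│   │ │
│ │ ┌─┘ │ └───┐ ╶───┴─┐ └─┤
│↓│ │   │↑ ← ↰│↳ → → ↓│   │
│ │ │ ╶─┴───╴ ├─────╴ └─┐ │
│↓│ │      ↱ ↑│↓ ← ← ↲  │ │
│ │ ├─────┐ ╶─┘ ┌───┐ ┌─┘ │
│↓│ │↱ → ↓│↑ ← ↲│↱ ↓│ │   │
│ └─┘ ╶─┐ └─────┘ ╷ └─┘ ╶─┤
│↳ → ↑  │↳ → → → ↑│↳ → → B│
└───────┴─────────┴───────┘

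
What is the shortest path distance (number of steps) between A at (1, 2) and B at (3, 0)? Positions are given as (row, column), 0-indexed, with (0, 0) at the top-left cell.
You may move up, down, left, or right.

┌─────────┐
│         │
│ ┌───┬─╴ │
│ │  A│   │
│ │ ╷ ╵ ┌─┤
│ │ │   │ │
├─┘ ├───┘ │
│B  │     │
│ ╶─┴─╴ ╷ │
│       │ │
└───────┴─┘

Finding path from (1, 2) to (3, 0):
Path: (1,2) → (1,1) → (2,1) → (3,1) → (3,0)
Distance: 4 steps

Solution:

┌─────────┐
│         │
│ ┌───┬─╴ │
│ │↓ A│   │
│ │ ╷ ╵ ┌─┤
│ │↓│   │ │
├─┘ ├───┘ │
│B ↲│     │
│ ╶─┴─╴ ╷ │
│       │ │
└───────┴─┘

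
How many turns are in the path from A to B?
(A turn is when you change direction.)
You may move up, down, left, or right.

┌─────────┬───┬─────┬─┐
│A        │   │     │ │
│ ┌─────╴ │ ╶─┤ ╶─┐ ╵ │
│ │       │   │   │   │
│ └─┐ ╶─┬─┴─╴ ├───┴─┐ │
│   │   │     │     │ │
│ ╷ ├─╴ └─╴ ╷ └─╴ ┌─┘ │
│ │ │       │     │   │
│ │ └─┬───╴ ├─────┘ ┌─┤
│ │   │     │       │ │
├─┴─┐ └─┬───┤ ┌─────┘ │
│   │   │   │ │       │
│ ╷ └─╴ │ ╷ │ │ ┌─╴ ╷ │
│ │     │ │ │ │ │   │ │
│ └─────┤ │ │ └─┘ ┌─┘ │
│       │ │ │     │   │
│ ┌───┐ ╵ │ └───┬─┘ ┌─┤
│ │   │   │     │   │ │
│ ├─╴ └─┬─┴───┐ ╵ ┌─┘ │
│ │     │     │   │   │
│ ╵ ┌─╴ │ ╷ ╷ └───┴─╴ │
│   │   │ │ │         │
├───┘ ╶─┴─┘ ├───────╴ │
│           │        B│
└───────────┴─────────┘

Directions: down, down, right, down, down, right, down, right, down, left, left, up, left, down, down, down, down, down, right, up, right, right, down, left, down, right, right, right, up, up, right, down, right, right, right, right, down
Number of turns: 22

Solution:

┌─────────┬───┬─────┬─┐
│A        │   │     │ │
│ ┌─────╴ │ ╶─┤ ╶─┐ ╵ │
│↓│       │   │   │   │
│ └─┐ ╶─┬─┴─╴ ├───┴─┐ │
│↳ ↓│   │     │     │ │
│ ╷ ├─╴ └─╴ ╷ └─╴ ┌─┘ │
│ │↓│       │     │   │
│ │ └─┬───╴ ├─────┘ ┌─┤
│ │↳ ↓│     │       │ │
├─┴─┐ └─┬───┤ ┌─────┘ │
│↓ ↰│↳ ↓│   │ │       │
│ ╷ └─╴ │ ╷ │ │ ┌─╴ ╷ │
│↓│↑ ← ↲│ │ │ │ │   │ │
│ └─────┤ │ │ └─┘ ┌─┘ │
│↓      │ │ │     │   │
│ ┌───┐ ╵ │ └───┬─┘ ┌─┤
│↓│   │   │     │   │ │
│ ├─╴ └─┬─┴───┐ ╵ ┌─┘ │
│↓│↱ → ↓│  ↱ ↓│   │   │
│ ╵ ┌─╴ │ ╷ ╷ └───┴─╴ │
│↳ ↑│↓ ↲│ │↑│↳ → → → ↓│
├───┘ ╶─┴─┘ ├───────╴ │
│    ↳ → → ↑│        B│
└───────────┴─────────┘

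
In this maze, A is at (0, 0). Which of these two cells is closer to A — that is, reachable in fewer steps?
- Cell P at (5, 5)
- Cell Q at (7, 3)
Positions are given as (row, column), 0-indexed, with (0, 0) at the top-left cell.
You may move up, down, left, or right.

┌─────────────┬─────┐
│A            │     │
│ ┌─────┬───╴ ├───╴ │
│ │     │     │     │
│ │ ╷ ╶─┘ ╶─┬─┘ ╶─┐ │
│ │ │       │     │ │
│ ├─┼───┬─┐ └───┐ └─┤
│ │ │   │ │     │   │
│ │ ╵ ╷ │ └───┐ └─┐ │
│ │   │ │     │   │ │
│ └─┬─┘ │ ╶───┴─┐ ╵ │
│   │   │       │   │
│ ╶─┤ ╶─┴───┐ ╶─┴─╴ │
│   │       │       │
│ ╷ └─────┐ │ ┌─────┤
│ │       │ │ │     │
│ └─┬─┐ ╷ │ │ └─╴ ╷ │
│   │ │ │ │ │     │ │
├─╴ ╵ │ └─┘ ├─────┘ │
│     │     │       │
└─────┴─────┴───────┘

Shortest path A → P at (5, 5): 24 steps
Shortest path A → Q at (7, 3): 10 steps

Q is closer (10 steps vs 24 steps).

Path to P:

┌─────────────┬─────┐
│A → → → → → ↓│     │
│ ┌─────┬───╴ ├───╴ │
│ │     │↓ ← ↲│     │
│ │ ╷ ╶─┘ ╶─┬─┘ ╶─┐ │
│ │ │    ↳ ↓│     │ │
│ ├─┼───┬─┐ └───┐ └─┤
│ │ │   │ │↳ → ↓│   │
│ │ ╵ ╷ │ └───┐ └─┐ │
│ │   │ │     │↳ ↓│ │
│ └─┬─┘ │ ╶───┴─┐ ╵ │
│   │   │  P ↰  │↳ ↓│
│ ╶─┤ ╶─┴───┐ ╶─┴─╴ │
│   │       │↑ ← ← ↲│
│ ╷ └─────┐ │ ┌─────┤
│ │       │ │ │     │
│ └─┬─┐ ╷ │ │ └─╴ ╷ │
│   │ │ │ │ │     │ │
├─╴ ╵ │ └─┘ ├─────┘ │
│     │     │       │
└─────┴─────┴───────┘

Path to Q:

┌─────────────┬─────┐
│A            │     │
│ ┌─────┬───╴ ├───╴ │
│↓│     │     │     │
│ │ ╷ ╶─┘ ╶─┬─┘ ╶─┐ │
│↓│ │       │     │ │
│ ├─┼───┬─┐ └───┐ └─┤
│↓│ │   │ │     │   │
│ │ ╵ ╷ │ └───┐ └─┐ │
│↓│   │ │     │   │ │
│ └─┬─┘ │ ╶───┴─┐ ╵ │
│↓  │   │       │   │
│ ╶─┤ ╶─┴───┐ ╶─┴─╴ │
│↳ ↓│       │       │
│ ╷ └─────┐ │ ┌─────┤
│ │↳ → Q  │ │ │     │
│ └─┬─┐ ╷ │ │ └─╴ ╷ │
│   │ │ │ │ │     │ │
├─╴ ╵ │ └─┘ ├─────┘ │
│     │     │       │
└─────┴─────┴───────┘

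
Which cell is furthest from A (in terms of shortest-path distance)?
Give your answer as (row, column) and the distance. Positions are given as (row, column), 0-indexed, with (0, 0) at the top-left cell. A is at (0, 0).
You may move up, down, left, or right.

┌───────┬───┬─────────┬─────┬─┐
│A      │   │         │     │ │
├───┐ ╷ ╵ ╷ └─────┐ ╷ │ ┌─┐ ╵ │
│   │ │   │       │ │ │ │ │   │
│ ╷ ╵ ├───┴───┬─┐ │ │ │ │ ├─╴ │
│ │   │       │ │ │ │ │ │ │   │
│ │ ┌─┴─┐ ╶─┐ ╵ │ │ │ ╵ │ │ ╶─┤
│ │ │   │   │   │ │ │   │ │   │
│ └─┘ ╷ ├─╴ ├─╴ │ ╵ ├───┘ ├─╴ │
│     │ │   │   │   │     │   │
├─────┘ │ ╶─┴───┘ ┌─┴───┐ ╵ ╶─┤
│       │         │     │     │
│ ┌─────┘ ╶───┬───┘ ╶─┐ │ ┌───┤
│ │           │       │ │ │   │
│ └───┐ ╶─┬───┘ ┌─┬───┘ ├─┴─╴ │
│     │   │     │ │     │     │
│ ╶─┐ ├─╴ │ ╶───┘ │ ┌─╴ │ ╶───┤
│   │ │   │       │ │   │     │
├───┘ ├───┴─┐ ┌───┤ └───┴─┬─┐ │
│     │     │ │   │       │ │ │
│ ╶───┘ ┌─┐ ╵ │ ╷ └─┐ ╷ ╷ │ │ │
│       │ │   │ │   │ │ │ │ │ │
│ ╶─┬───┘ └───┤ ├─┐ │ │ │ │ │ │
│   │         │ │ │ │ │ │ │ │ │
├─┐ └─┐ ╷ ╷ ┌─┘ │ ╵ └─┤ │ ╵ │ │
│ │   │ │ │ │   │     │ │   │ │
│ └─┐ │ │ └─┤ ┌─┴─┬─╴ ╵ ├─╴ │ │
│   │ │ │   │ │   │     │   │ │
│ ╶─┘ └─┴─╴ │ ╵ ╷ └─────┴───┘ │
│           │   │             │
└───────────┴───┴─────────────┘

Computing BFS distances from A to all cells:
Furthest cell: (6, 13)
Distance: 97 steps

Path from A to the furthest cell:

┌───────┬───┬─────────┬─────┬─┐
│A → ↓  │   │         │     │ │
├───┐ ╷ ╵ ╷ └─────┐ ╷ │ ┌─┐ ╵ │
│↓ ↰│↓│   │       │ │ │ │ │   │
│ ╷ ╵ ├───┴───┬─┐ │ │ │ │ ├─╴ │
│↓│↑ ↲│       │ │ │ │ │ │ │   │
│ │ ┌─┴─┐ ╶─┐ ╵ │ │ │ ╵ │ │ ╶─┤
│↓│ │↱ ↓│   │   │ │ │   │ │   │
│ └─┘ ╷ ├─╴ ├─╴ │ ╵ ├───┘ ├─╴ │
│↳ → ↑│↓│   │   │   │     │   │
├─────┘ │ ╶─┴───┘ ┌─┴───┐ ╵ ╶─┤
│↓ ← ← ↲│         │↱ → ↓│     │
│ ┌─────┘ ╶───┬───┘ ╶─┐ │ ┌───┤
│↓│           │↱ → ↑  │↓│ │B ↰│
│ └───┐ ╶─┬───┘ ┌─┬───┘ ├─┴─╴ │
│↳ → ↓│   │↱ → ↑│ │↓ ← ↲│↱ → ↑│
│ ╶─┐ ├─╴ │ ╶───┘ │ ┌─╴ │ ╶───┤
│   │↓│   │↑ ↰    │↓│   │↑ ← ↰│
├───┘ ├───┴─┐ ┌───┤ └───┴─┬─┐ │
│↓ ← ↲│↱ → ↓│↑│↓ ↰│↳ → ↓  │ │↑│
│ ╶───┘ ┌─┐ ╵ │ ╷ └─┐ ╷ ╷ │ │ │
│↳ → → ↑│ │↳ ↑│↓│↑ ↰│ │↓│ │ │↑│
│ ╶─┬───┘ └───┤ ├─┐ │ │ │ │ │ │
│   │         │↓│ │↑│ │↓│ │ │↑│
├─┐ └─┐ ╷ ╷ ┌─┘ │ ╵ └─┤ │ ╵ │ │
│ │   │ │ │ │↓ ↲│  ↑ ↰│↓│   │↑│
│ └─┐ │ │ └─┤ ┌─┴─┬─╴ ╵ ├─╴ │ │
│   │ │ │   │↓│↱ ↓│  ↑ ↲│   │↑│
│ ╶─┘ └─┴─╴ │ ╵ ╷ └─────┴───┘ │
│           │↳ ↑│↳ → → → → → ↑│
└───────────┴───┴─────────────┘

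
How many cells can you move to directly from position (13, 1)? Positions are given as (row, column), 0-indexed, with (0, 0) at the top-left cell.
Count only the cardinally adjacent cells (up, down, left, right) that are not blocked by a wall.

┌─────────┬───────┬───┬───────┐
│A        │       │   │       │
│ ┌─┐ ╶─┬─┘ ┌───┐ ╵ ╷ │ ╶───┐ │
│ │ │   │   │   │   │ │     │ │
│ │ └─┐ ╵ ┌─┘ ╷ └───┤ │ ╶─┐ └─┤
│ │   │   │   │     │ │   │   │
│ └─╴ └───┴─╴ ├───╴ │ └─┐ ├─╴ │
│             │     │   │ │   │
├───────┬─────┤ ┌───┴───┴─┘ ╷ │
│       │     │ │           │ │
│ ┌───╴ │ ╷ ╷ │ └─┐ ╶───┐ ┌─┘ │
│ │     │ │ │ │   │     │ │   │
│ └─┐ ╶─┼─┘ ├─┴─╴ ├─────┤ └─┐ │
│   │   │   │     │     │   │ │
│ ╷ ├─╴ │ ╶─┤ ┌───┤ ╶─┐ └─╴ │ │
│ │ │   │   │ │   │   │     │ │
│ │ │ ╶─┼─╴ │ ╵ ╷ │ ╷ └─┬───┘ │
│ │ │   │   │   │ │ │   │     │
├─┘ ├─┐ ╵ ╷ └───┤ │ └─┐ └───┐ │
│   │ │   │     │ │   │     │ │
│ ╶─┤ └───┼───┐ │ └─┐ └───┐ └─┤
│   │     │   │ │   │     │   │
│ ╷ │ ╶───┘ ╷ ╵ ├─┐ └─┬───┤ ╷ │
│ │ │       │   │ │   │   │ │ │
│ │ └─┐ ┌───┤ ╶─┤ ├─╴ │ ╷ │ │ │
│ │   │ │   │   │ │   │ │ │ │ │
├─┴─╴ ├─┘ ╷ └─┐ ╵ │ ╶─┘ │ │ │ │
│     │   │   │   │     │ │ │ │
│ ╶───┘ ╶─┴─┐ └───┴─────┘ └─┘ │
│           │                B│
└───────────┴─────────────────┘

Checking passable neighbors of (13, 1):
Neighbors: (13, 0), (13, 2)
Count: 2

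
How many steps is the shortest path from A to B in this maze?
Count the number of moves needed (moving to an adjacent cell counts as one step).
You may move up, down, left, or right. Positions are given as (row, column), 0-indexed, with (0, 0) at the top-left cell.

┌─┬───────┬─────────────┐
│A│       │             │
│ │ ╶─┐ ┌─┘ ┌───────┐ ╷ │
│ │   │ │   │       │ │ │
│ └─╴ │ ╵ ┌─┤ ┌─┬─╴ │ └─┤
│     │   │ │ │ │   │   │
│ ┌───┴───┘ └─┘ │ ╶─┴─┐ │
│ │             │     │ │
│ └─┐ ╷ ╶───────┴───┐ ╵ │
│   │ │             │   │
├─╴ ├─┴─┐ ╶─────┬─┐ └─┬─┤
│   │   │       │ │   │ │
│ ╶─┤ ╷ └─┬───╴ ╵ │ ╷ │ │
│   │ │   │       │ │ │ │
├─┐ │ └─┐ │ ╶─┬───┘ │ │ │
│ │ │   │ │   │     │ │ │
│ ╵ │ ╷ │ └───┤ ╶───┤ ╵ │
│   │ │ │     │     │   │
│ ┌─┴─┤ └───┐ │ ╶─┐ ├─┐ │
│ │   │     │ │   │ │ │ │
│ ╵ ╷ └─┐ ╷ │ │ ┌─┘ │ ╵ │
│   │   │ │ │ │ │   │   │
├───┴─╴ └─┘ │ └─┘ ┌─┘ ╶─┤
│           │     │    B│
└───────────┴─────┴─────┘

Using BFS to find shortest path:
Start: (0, 0), End: (11, 11)
Path found:
(0,0) → (1,0) → (2,0) → (3,0) → (4,0) → (4,1) → (5,1) → (5,0) → (6,0) → (6,1) → (7,1) → (8,1) → (8,0) → (9,0) → (10,0) → (10,1) → (9,1) → (9,2) → (10,2) → (10,3) → (11,3) → (11,4) → (11,5) → (10,5) → (9,5) → (9,4) → (9,3) → (8,3) → (7,3) → (7,2) → (6,2) → (5,2) → (5,3) → (6,3) → (6,4) → (7,4) → (8,4) → (8,5) → (8,6) → (9,6) → (10,6) → (11,6) → (11,7) → (11,8) → (10,8) → (10,9) → (9,9) → (8,9) → (8,8) → (8,7) → (7,7) → (7,8) → (7,9) → (6,9) → (5,9) → (5,10) → (6,10) → (7,10) → (8,10) → (8,11) → (9,11) → (10,11) → (10,10) → (11,10) → (11,11)
Number of steps: 64

Solution:

┌─┬───────┬─────────────┐
│A│       │             │
│ │ ╶─┐ ┌─┘ ┌───────┐ ╷ │
│↓│   │ │   │       │ │ │
│ └─╴ │ ╵ ┌─┤ ┌─┬─╴ │ └─┤
│↓    │   │ │ │ │   │   │
│ ┌───┴───┘ └─┘ │ ╶─┴─┐ │
│↓│             │     │ │
│ └─┐ ╷ ╶───────┴───┐ ╵ │
│↳ ↓│ │             │   │
├─╴ ├─┴─┐ ╶─────┬─┐ └─┬─┤
│↓ ↲│↱ ↓│       │ │↱ ↓│ │
│ ╶─┤ ╷ └─┬───╴ ╵ │ ╷ │ │
│↳ ↓│↑│↳ ↓│       │↑│↓│ │
├─┐ │ └─┐ │ ╶─┬───┘ │ │ │
│ │↓│↑ ↰│↓│   │↱ → ↑│↓│ │
│ ╵ │ ╷ │ └───┤ ╶───┤ ╵ │
│↓ ↲│ │↑│↳ → ↓│↑ ← ↰│↳ ↓│
│ ┌─┴─┤ └───┐ │ ╶─┐ ├─┐ │
│↓│↱ ↓│↑ ← ↰│↓│   │↑│ │↓│
│ ╵ ╷ └─┐ ╷ │ │ ┌─┘ │ ╵ │
│↳ ↑│↳ ↓│ │↑│↓│ │↱ ↑│↓ ↲│
├───┴─╴ └─┘ │ └─┘ ┌─┘ ╶─┤
│      ↳ → ↑│↳ → ↑│  ↳ B│
└───────────┴─────┴─────┘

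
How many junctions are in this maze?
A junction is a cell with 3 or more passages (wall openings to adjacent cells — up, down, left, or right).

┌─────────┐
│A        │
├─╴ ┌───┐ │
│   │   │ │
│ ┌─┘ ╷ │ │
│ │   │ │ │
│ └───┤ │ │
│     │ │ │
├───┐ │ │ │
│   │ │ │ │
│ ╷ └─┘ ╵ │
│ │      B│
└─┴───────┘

Checking each cell for number of passages:

Junctions found (3+ passages):
  (0, 1): 3 passages
  (5, 3): 3 passages
Total junctions: 2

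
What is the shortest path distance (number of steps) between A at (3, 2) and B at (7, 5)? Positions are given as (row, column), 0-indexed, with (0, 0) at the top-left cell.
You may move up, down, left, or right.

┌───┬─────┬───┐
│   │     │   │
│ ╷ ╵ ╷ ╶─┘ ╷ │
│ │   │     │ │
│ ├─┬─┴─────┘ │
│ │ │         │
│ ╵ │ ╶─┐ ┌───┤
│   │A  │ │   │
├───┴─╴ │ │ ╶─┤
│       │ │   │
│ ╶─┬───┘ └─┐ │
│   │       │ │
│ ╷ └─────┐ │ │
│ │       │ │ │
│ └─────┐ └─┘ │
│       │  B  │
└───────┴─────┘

Finding path from (3, 2) to (7, 5):
Path: (3,2) → (3,3) → (4,3) → (4,2) → (4,1) → (4,0) → (5,0) → (5,1) → (6,1) → (6,2) → (6,3) → (6,4) → (7,4) → (7,5)
Distance: 13 steps

Solution:

┌───┬─────┬───┐
│   │     │   │
│ ╷ ╵ ╷ ╶─┘ ╷ │
│ │   │     │ │
│ ├─┬─┴─────┘ │
│ │ │         │
│ ╵ │ ╶─┐ ┌───┤
│   │A ↓│ │   │
├───┴─╴ │ │ ╶─┤
│↓ ← ← ↲│ │   │
│ ╶─┬───┘ └─┐ │
│↳ ↓│       │ │
│ ╷ └─────┐ │ │
│ │↳ → → ↓│ │ │
│ └─────┐ └─┘ │
│       │↳ B  │
└───────┴─────┘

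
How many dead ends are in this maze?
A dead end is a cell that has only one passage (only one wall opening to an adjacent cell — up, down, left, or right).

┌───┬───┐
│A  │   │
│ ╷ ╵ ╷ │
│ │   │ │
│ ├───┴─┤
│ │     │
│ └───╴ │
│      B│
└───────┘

Checking each cell for number of passages:

Dead ends found at positions:
  (1, 3)
  (2, 1)
Total dead ends: 2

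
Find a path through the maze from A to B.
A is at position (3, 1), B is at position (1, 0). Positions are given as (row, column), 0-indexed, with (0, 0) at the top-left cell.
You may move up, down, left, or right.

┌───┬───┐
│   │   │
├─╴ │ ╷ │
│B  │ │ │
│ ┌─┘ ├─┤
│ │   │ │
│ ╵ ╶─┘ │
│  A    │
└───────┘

Finding the shortest path from (3, 1) to (1, 0):
Path length: 3 steps
Directions: left → up → up

Solution:

┌───┬───┐
│   │   │
├─╴ │ ╷ │
│B  │ │ │
│ ┌─┘ ├─┤
│↑│   │ │
│ ╵ ╶─┘ │
│↑ A    │
└───────┘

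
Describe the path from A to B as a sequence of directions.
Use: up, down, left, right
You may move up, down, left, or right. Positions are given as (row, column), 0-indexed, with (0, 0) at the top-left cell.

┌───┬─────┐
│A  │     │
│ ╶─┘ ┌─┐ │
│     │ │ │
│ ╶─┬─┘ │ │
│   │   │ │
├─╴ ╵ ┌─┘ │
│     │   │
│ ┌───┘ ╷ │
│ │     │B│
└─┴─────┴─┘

Finding the path and converting it to directions:
Path through cells: (0,0) → (1,0) → (1,1) → (1,2) → (0,2) → (0,3) → (0,4) → (1,4) → (2,4) → (3,4) → (4,4)
Directions: down, right, right, up, right, right, down, down, down, down

Solution:

┌───┬─────┐
│A  │↱ → ↓│
│ ╶─┘ ┌─┐ │
│↳ → ↑│ │↓│
│ ╶─┬─┘ │ │
│   │   │↓│
├─╴ ╵ ┌─┘ │
│     │  ↓│
│ ┌───┘ ╷ │
│ │     │B│
└─┴─────┴─┘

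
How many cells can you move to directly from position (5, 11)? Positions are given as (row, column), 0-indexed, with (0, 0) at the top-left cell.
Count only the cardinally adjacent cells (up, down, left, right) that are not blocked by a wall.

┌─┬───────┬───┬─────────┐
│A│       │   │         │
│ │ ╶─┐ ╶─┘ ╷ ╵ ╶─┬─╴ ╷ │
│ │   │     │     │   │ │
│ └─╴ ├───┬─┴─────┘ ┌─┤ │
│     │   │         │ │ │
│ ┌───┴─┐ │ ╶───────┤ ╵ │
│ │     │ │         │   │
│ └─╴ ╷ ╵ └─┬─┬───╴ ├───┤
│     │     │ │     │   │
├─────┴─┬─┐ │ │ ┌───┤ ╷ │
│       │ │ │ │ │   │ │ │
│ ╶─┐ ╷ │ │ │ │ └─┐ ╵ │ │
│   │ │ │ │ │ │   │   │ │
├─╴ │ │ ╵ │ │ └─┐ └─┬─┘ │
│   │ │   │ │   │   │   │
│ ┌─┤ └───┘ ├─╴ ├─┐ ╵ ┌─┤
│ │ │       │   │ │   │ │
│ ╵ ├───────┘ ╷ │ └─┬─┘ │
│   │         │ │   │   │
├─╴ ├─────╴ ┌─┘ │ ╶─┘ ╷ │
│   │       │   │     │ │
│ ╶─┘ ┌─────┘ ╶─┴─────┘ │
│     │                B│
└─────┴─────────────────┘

Checking passable neighbors of (5, 11):
Neighbors: (4, 11), (6, 11)
Count: 2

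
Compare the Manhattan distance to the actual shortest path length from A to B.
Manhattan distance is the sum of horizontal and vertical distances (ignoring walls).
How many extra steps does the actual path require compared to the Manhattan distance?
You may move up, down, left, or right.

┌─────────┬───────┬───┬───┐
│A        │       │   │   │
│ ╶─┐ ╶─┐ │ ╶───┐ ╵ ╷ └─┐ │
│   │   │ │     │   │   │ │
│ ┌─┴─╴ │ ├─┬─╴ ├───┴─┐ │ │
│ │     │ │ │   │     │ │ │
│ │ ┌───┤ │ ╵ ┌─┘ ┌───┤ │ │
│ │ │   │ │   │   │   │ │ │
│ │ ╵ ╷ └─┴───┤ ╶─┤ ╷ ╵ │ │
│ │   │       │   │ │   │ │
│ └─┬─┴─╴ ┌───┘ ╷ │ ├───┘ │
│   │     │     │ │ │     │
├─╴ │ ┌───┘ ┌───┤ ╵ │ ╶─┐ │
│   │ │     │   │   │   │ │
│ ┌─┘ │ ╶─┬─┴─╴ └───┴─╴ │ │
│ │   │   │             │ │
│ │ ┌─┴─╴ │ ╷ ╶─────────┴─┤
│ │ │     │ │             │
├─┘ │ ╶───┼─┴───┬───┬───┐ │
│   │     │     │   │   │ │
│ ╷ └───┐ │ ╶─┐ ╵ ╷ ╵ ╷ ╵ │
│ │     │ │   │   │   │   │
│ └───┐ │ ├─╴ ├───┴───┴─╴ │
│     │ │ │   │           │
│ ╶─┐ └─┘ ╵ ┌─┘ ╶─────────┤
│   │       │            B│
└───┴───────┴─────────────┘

Manhattan distance: |12 - 0| + |12 - 0| = 24
Actual path length: 60
Extra steps: 60 - 24 = 36

Solution:

┌─────────┬───────┬───┬───┐
│A → ↓    │       │   │   │
│ ╶─┐ ╶─┐ │ ╶───┐ ╵ ╷ └─┐ │
│   │↳ ↓│ │     │   │   │ │
│ ┌─┴─╴ │ ├─┬─╴ ├───┴─┐ │ │
│ │↓ ← ↲│ │ │   │     │ │ │
│ │ ┌───┤ │ ╵ ┌─┘ ┌───┤ │ │
│ │↓│↱ ↓│ │   │   │   │ │ │
│ │ ╵ ╷ └─┴───┤ ╶─┤ ╷ ╵ │ │
│ │↳ ↑│↳ ↓    │   │ │   │ │
│ └─┬─┴─╴ ┌───┘ ╷ │ ├───┘ │
│   │↓ ← ↲│     │ │ │     │
├─╴ │ ┌───┘ ┌───┤ ╵ │ ╶─┐ │
│   │↓│     │   │   │   │ │
│ ┌─┘ │ ╶─┬─┴─╴ └───┴─╴ │ │
│ │↓ ↲│   │             │ │
│ │ ┌─┴─╴ │ ╷ ╶─────────┴─┤
│ │↓│     │ │             │
├─┘ │ ╶───┼─┴───┬───┬───┐ │
│↓ ↲│     │↱ → ↓│↱ ↓│↱ ↓│ │
│ ╷ └───┐ │ ╶─┐ ╵ ╷ ╵ ╷ ╵ │
│↓│     │ │↑ ↰│↳ ↑│↳ ↑│↳ ↓│
│ └───┐ │ ├─╴ ├───┴───┴─╴ │
│↳ → ↓│ │ │↱ ↑│↓ ← ← ← ← ↲│
│ ╶─┐ └─┘ ╵ ┌─┘ ╶─────────┤
│   │↳ → → ↑│  ↳ → → → → B│
└───┴───────┴─────────────┘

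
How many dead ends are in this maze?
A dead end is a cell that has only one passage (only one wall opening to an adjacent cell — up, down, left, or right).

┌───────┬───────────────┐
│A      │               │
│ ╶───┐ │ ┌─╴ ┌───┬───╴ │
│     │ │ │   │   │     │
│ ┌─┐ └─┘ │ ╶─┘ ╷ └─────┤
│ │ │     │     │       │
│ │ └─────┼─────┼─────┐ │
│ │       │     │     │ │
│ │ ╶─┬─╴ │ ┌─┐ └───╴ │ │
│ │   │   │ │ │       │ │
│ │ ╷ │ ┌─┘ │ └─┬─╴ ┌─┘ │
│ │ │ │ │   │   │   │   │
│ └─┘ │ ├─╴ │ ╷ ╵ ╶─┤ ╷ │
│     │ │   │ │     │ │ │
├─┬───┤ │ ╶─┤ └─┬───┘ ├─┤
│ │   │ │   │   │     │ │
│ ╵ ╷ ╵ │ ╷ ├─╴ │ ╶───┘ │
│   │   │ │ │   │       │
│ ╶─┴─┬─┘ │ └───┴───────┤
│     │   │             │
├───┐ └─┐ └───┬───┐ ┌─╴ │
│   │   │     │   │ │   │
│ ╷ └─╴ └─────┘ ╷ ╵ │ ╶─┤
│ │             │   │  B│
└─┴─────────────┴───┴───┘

Checking each cell for number of passages:

Dead ends found at positions:
  (1, 3)
  (1, 9)
  (2, 1)
  (3, 8)
  (4, 6)
  (5, 1)
  (5, 4)
  (6, 9)
  (6, 11)
  (7, 0)
  (7, 11)
  (8, 6)
  (9, 3)
  (10, 6)
  (11, 0)
  (11, 11)
Total dead ends: 16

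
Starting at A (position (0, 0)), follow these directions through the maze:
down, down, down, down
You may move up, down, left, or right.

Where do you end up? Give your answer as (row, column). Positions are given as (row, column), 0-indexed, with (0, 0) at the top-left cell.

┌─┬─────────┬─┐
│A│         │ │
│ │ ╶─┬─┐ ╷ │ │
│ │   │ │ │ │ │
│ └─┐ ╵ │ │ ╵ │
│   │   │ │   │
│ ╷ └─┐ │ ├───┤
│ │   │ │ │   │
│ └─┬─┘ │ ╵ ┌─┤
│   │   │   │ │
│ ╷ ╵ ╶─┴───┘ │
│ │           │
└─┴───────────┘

Following directions step by step:
Start: (0, 0)
  down: (0, 0) → (1, 0)
  down: (1, 0) → (2, 0)
  down: (2, 0) → (3, 0)
  down: (3, 0) → (4, 0)
Final position: (4, 0)

Path taken:

┌─┬─────────┬─┐
│A│         │ │
│ │ ╶─┬─┐ ╷ │ │
│↓│   │ │ │ │ │
│ └─┐ ╵ │ │ ╵ │
│↓  │   │ │   │
│ ╷ └─┐ │ ├───┤
│↓│   │ │ │   │
│ └─┬─┘ │ ╵ ┌─┤
│B  │   │   │ │
│ ╷ ╵ ╶─┴───┘ │
│ │           │
└─┴───────────┘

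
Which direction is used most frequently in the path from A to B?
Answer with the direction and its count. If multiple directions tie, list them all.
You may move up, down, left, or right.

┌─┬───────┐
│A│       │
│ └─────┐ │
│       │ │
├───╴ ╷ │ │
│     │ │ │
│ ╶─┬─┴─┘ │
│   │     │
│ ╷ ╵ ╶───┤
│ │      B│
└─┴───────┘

Directions: down, right, right, down, left, left, down, right, down, right, right, right
Counts: {'down': 4, 'right': 6, 'left': 2}
Most common: right (6 times)

Solution:

┌─┬───────┐
│A│       │
│ └─────┐ │
│↳ → ↓  │ │
├───╴ ╷ │ │
│↓ ← ↲│ │ │
│ ╶─┬─┴─┘ │
│↳ ↓│     │
│ ╷ ╵ ╶───┤
│ │↳ → → B│
└─┴───────┘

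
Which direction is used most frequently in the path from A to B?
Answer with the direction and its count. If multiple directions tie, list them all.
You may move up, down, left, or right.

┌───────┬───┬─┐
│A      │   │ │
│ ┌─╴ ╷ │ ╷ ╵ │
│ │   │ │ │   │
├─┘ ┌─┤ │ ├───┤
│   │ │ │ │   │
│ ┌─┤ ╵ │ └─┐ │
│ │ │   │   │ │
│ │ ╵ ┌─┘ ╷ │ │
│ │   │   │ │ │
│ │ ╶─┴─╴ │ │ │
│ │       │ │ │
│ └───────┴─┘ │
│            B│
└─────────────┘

Directions: right, right, down, left, down, left, down, down, down, down, right, right, right, right, right, right
Counts: {'right': 8, 'down': 6, 'left': 2}
Most common: right (8 times)

Solution:

┌───────┬───┬─┐
│A → ↓  │   │ │
│ ┌─╴ ╷ │ ╷ ╵ │
│ │↓ ↲│ │ │   │
├─┘ ┌─┤ │ ├───┤
│↓ ↲│ │ │ │   │
│ ┌─┤ ╵ │ └─┐ │
│↓│ │   │   │ │
│ │ ╵ ┌─┘ ╷ │ │
│↓│   │   │ │ │
│ │ ╶─┴─╴ │ │ │
│↓│       │ │ │
│ └───────┴─┘ │
│↳ → → → → → B│
└─────────────┘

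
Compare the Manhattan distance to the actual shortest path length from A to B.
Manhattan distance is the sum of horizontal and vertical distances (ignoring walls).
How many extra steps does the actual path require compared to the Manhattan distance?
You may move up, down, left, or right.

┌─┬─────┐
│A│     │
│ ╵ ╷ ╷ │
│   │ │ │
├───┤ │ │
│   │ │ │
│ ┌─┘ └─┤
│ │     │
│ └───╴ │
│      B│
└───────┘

Manhattan distance: |4 - 0| + |3 - 0| = 7
Actual path length: 9
Extra steps: 9 - 7 = 2

Solution:

┌─┬─────┐
│A│↱ ↓  │
│ ╵ ╷ ╷ │
│↳ ↑│↓│ │
├───┤ │ │
│   │↓│ │
│ ┌─┘ └─┤
│ │  ↳ ↓│
│ └───╴ │
│      B│
└───────┘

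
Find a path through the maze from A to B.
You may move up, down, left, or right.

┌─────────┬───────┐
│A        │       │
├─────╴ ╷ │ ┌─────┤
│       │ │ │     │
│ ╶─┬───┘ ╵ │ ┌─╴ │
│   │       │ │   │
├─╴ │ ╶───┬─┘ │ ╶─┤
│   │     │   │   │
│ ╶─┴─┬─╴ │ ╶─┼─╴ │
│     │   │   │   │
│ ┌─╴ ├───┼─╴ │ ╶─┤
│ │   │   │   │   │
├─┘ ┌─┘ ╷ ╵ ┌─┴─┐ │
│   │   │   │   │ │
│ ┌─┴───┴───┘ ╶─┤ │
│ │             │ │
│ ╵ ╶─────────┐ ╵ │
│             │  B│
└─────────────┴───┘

Finding the shortest path through the maze:
Path length: 30 steps
Directions: right → right → right → down → left → left → left → down → right → down → left → down → right → right → down → left → down → left → down → down → right → up → right → right → right → right → right → right → down → right

Solution:

┌─────────┬───────┐
│A → → ↓  │       │
├─────╴ ╷ │ ┌─────┤
│↓ ← ← ↲│ │ │     │
│ ╶─┬───┘ ╵ │ ┌─╴ │
│↳ ↓│       │ │   │
├─╴ │ ╶───┬─┘ │ ╶─┤
│↓ ↲│     │   │   │
│ ╶─┴─┬─╴ │ ╶─┼─╴ │
│↳ → ↓│   │   │   │
│ ┌─╴ ├───┼─╴ │ ╶─┤
│ │↓ ↲│   │   │   │
├─┘ ┌─┘ ╷ ╵ ┌─┴─┐ │
│↓ ↲│   │   │   │ │
│ ┌─┴───┴───┘ ╶─┤ │
│↓│↱ → → → → → ↓│ │
│ ╵ ╶─────────┐ ╵ │
│↳ ↑          │↳ B│
└─────────────┴───┘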